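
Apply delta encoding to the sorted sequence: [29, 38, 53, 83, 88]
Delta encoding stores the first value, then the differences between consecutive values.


First value: 29
Deltas:
  38 - 29 = 9
  53 - 38 = 15
  83 - 53 = 30
  88 - 83 = 5


Delta encoded: [29, 9, 15, 30, 5]


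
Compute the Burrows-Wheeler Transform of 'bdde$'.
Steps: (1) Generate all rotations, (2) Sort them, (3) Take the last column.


Rotations (sorted):
  0: $bdde -> last char: e
  1: bdde$ -> last char: $
  2: dde$b -> last char: b
  3: de$bd -> last char: d
  4: e$bdd -> last char: d


BWT = e$bdd


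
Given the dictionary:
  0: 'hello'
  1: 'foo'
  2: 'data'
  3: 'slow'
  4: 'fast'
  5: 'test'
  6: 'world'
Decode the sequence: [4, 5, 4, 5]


Look up each index in the dictionary:
  4 -> 'fast'
  5 -> 'test'
  4 -> 'fast'
  5 -> 'test'

Decoded: "fast test fast test"


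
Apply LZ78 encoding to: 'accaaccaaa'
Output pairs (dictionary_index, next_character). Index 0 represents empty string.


LZ78 encoding steps:
Dictionary: {0: ''}
Step 1: w='' (idx 0), next='a' -> output (0, 'a'), add 'a' as idx 1
Step 2: w='' (idx 0), next='c' -> output (0, 'c'), add 'c' as idx 2
Step 3: w='c' (idx 2), next='a' -> output (2, 'a'), add 'ca' as idx 3
Step 4: w='a' (idx 1), next='c' -> output (1, 'c'), add 'ac' as idx 4
Step 5: w='ca' (idx 3), next='a' -> output (3, 'a'), add 'caa' as idx 5
Step 6: w='a' (idx 1), end of input -> output (1, '')


Encoded: [(0, 'a'), (0, 'c'), (2, 'a'), (1, 'c'), (3, 'a'), (1, '')]


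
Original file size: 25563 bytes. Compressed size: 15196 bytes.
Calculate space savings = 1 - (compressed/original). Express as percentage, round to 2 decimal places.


ratio = compressed/original = 15196/25563 = 0.594453
savings = 1 - ratio = 1 - 0.594453 = 0.405547
as a percentage: 0.405547 * 100 = 40.55%

Space savings = 1 - 15196/25563 = 40.55%


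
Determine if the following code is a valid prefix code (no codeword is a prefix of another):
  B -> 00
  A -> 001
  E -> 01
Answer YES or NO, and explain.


Checking each pair (does one codeword prefix another?):
  B='00' vs A='001': prefix -- VIOLATION

NO -- this is NOT a valid prefix code. B (00) is a prefix of A (001).


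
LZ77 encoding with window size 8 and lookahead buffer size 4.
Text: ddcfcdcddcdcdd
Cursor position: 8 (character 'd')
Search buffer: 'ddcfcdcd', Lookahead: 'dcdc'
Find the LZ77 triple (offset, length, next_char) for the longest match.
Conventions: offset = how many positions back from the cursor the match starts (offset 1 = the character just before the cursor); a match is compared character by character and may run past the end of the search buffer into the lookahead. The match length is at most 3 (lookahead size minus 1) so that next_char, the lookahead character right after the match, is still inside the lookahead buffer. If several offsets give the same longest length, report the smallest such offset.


Try each offset into the search buffer:
  offset=1 (pos 7, char 'd'): match length 1
  offset=2 (pos 6, char 'c'): match length 0
  offset=3 (pos 5, char 'd'): match length 3
  offset=4 (pos 4, char 'c'): match length 0
  offset=5 (pos 3, char 'f'): match length 0
  offset=6 (pos 2, char 'c'): match length 0
  offset=7 (pos 1, char 'd'): match length 2
  offset=8 (pos 0, char 'd'): match length 1
Longest match has length 3 at offset 3.
next_char = character at position 8 + 3 = 11 -> 'c'

Best match: offset=3, length=3 (matching 'dcd' starting at position 5)
LZ77 triple: (3, 3, 'c')


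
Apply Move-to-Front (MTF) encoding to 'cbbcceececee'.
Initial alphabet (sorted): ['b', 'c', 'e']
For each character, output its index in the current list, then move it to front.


MTF encoding:
'c': index 1 in ['b', 'c', 'e'] -> ['c', 'b', 'e']
'b': index 1 in ['c', 'b', 'e'] -> ['b', 'c', 'e']
'b': index 0 in ['b', 'c', 'e'] -> ['b', 'c', 'e']
'c': index 1 in ['b', 'c', 'e'] -> ['c', 'b', 'e']
'c': index 0 in ['c', 'b', 'e'] -> ['c', 'b', 'e']
'e': index 2 in ['c', 'b', 'e'] -> ['e', 'c', 'b']
'e': index 0 in ['e', 'c', 'b'] -> ['e', 'c', 'b']
'c': index 1 in ['e', 'c', 'b'] -> ['c', 'e', 'b']
'e': index 1 in ['c', 'e', 'b'] -> ['e', 'c', 'b']
'c': index 1 in ['e', 'c', 'b'] -> ['c', 'e', 'b']
'e': index 1 in ['c', 'e', 'b'] -> ['e', 'c', 'b']
'e': index 0 in ['e', 'c', 'b'] -> ['e', 'c', 'b']


Output: [1, 1, 0, 1, 0, 2, 0, 1, 1, 1, 1, 0]


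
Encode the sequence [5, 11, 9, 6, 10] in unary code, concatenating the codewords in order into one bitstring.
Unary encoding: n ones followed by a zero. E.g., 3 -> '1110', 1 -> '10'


Encode each number as n ones followed by a terminating 0:
  5 -> 111110 (6 bits)
  11 -> 111111111110 (12 bits)
  9 -> 1111111110 (10 bits)
  6 -> 1111110 (7 bits)
  10 -> 11111111110 (11 bits)
Total length = 6 + 12 + 10 + 7 + 11 = 46 bits.

Unary([5, 11, 9, 6, 10]) = 1111101111111111101111111110111111011111111110 (46 bits)


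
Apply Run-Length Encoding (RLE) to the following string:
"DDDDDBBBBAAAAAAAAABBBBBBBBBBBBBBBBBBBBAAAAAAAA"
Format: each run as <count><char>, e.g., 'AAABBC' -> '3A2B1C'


Scanning runs left to right:
  i=0: run of 'D' x 5 -> '5D'
  i=5: run of 'B' x 4 -> '4B'
  i=9: run of 'A' x 9 -> '9A'
  i=18: run of 'B' x 20 -> '20B'
  i=38: run of 'A' x 8 -> '8A'

RLE = 5D4B9A20B8A


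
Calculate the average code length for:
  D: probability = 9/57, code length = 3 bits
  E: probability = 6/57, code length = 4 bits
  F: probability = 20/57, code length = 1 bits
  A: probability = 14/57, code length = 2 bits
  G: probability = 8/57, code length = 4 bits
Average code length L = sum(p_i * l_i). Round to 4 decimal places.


Weighted contributions p_i * l_i:
  D: (9/57) * 3 = 27/57
  E: (6/57) * 4 = 24/57
  F: (20/57) * 1 = 20/57
  A: (14/57) * 2 = 28/57
  G: (8/57) * 4 = 32/57
Sum = (27 + 24 + 20 + 28 + 32)/57 = 131/57

L = 131/57 = 2.2982 bits/symbol


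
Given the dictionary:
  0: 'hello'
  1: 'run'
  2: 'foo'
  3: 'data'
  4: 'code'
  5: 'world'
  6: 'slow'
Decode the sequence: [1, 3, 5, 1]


Look up each index in the dictionary:
  1 -> 'run'
  3 -> 'data'
  5 -> 'world'
  1 -> 'run'

Decoded: "run data world run"


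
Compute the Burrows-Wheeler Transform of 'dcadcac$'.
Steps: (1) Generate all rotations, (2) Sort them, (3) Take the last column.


Rotations (sorted):
  0: $dcadcac -> last char: c
  1: ac$dcadc -> last char: c
  2: adcac$dc -> last char: c
  3: c$dcadca -> last char: a
  4: cac$dcad -> last char: d
  5: cadcac$d -> last char: d
  6: dcac$dca -> last char: a
  7: dcadcac$ -> last char: $


BWT = cccadda$


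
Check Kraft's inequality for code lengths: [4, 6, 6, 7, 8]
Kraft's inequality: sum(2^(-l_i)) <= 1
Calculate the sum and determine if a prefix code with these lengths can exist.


Sum = 2^(-4) + 2^(-6) + 2^(-6) + 2^(-7) + 2^(-8)
    = 0.0625 + 0.015625 + 0.015625 + 0.0078125 + 0.00390625
    = 27/256 = 0.10546875
Since 0.10546875 <= 1, Kraft's inequality IS satisfied.
A prefix code with these lengths CAN exist.

Kraft sum = 0.10546875. Satisfied.


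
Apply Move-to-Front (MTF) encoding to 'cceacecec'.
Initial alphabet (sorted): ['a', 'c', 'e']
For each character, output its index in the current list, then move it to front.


MTF encoding:
'c': index 1 in ['a', 'c', 'e'] -> ['c', 'a', 'e']
'c': index 0 in ['c', 'a', 'e'] -> ['c', 'a', 'e']
'e': index 2 in ['c', 'a', 'e'] -> ['e', 'c', 'a']
'a': index 2 in ['e', 'c', 'a'] -> ['a', 'e', 'c']
'c': index 2 in ['a', 'e', 'c'] -> ['c', 'a', 'e']
'e': index 2 in ['c', 'a', 'e'] -> ['e', 'c', 'a']
'c': index 1 in ['e', 'c', 'a'] -> ['c', 'e', 'a']
'e': index 1 in ['c', 'e', 'a'] -> ['e', 'c', 'a']
'c': index 1 in ['e', 'c', 'a'] -> ['c', 'e', 'a']


Output: [1, 0, 2, 2, 2, 2, 1, 1, 1]


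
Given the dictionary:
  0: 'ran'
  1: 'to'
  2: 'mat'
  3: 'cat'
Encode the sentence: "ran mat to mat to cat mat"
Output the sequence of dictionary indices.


Look up each word in the dictionary:
  'ran' -> 0
  'mat' -> 2
  'to' -> 1
  'mat' -> 2
  'to' -> 1
  'cat' -> 3
  'mat' -> 2

Encoded: [0, 2, 1, 2, 1, 3, 2]


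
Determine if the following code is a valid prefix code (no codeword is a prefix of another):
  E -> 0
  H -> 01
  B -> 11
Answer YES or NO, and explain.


Checking each pair (does one codeword prefix another?):
  E='0' vs H='01': prefix -- VIOLATION

NO -- this is NOT a valid prefix code. E (0) is a prefix of H (01).


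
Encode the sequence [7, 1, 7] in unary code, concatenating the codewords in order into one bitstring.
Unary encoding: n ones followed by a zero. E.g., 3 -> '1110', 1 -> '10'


Encode each number as n ones followed by a terminating 0:
  7 -> 11111110 (8 bits)
  1 -> 10 (2 bits)
  7 -> 11111110 (8 bits)
Total length = 8 + 2 + 8 = 18 bits.

Unary([7, 1, 7]) = 111111101011111110 (18 bits)


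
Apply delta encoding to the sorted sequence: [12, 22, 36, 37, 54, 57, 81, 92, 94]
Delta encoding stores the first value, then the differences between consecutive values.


First value: 12
Deltas:
  22 - 12 = 10
  36 - 22 = 14
  37 - 36 = 1
  54 - 37 = 17
  57 - 54 = 3
  81 - 57 = 24
  92 - 81 = 11
  94 - 92 = 2


Delta encoded: [12, 10, 14, 1, 17, 3, 24, 11, 2]


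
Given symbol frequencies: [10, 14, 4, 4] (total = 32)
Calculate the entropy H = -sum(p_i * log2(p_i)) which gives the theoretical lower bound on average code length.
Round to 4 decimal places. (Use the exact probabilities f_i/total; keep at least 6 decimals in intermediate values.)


Per-symbol terms -p_i * log2(p_i) with p_i = f_i/32:
  p = 10/32 = 0.312500: log2(p) = -1.678072, -p*log2(p) = 0.524397
  p = 14/32 = 0.437500: log2(p) = -1.192645, -p*log2(p) = 0.521782
  p = 4/32 = 0.125000: log2(p) = -3.000000, -p*log2(p) = 0.375000
  p = 4/32 = 0.125000: log2(p) = -3.000000, -p*log2(p) = 0.375000
H = 0.524397 + 0.521782 + 0.375000 + 0.375000 = 1.796179

H = 1.7962 bits/symbol


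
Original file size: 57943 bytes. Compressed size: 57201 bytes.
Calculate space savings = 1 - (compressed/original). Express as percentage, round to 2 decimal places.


ratio = compressed/original = 57201/57943 = 0.987194
savings = 1 - ratio = 1 - 0.987194 = 0.012806
as a percentage: 0.012806 * 100 = 1.28%

Space savings = 1 - 57201/57943 = 1.28%


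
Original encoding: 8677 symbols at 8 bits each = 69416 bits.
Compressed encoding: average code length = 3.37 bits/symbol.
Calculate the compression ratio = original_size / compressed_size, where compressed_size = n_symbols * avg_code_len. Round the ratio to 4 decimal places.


original_size = n_symbols * orig_bits = 8677 * 8 = 69416 bits
compressed_size = n_symbols * avg_code_len = 8677 * 3.37 = 29241.49 bits
ratio = original_size / compressed_size = 69416 / 29241.49 = 2.3739

Compression ratio = 2.3739


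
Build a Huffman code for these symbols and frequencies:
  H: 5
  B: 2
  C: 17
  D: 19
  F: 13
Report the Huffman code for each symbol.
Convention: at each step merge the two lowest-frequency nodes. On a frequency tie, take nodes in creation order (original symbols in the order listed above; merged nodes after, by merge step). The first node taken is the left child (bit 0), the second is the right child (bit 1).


Huffman tree construction:
Step 1: Merge B(2) + H(5) = 7
Step 2: Merge (B+H)(7) + F(13) = 20
Step 3: Merge C(17) + D(19) = 36
Step 4: Merge ((B+H)+F)(20) + (C+D)(36) = 56
Read each symbol's code off the tree from the root (left child = 0, right child = 1).

Codes:
  H: 001 (length 3)
  B: 000 (length 3)
  C: 10 (length 2)
  D: 11 (length 2)
  F: 01 (length 2)
Average code length: 119/56 = 2.1250 bits/symbol


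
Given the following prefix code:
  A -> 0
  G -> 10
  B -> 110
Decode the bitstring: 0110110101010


Decoding step by step:
Bits 0 -> A
Bits 110 -> B
Bits 110 -> B
Bits 10 -> G
Bits 10 -> G
Bits 10 -> G


Decoded message: ABBGGG


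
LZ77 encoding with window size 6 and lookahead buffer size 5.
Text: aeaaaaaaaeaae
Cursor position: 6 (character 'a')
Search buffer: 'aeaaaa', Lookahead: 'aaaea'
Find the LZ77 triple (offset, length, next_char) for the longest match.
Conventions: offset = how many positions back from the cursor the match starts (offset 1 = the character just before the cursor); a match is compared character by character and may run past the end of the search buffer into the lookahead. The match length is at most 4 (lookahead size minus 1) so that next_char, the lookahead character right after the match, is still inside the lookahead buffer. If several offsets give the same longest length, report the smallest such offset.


Try each offset into the search buffer:
  offset=1 (pos 5, char 'a'): match length 3
  offset=2 (pos 4, char 'a'): match length 3
  offset=3 (pos 3, char 'a'): match length 3
  offset=4 (pos 2, char 'a'): match length 3
  offset=5 (pos 1, char 'e'): match length 0
  offset=6 (pos 0, char 'a'): match length 1
Longest match has length 3, found at offsets 1, 2, 3, 4; take the smallest, offset 1.
next_char = character at position 6 + 3 = 9 -> 'e'

Best match: offset=1, length=3 (matching 'aaa' starting at position 5)
LZ77 triple: (1, 3, 'e')


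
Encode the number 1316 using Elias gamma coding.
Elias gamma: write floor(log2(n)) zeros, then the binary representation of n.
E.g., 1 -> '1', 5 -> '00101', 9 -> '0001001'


num_bits = floor(log2(1316)) + 1 = 11
leading_zeros = num_bits - 1 = 10
binary(1316) = 10100100100

Elias gamma(1316) = '0000000000' + '10100100100' = 000000000010100100100 (21 bits)


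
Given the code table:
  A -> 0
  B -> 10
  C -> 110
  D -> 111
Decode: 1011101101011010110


Decoding:
10 -> B
111 -> D
0 -> A
110 -> C
10 -> B
110 -> C
10 -> B
110 -> C


Result: BDACBCBC


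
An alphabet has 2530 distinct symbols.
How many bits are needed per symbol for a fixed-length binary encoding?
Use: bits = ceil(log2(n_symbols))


log2(2530) = 11.3049
Bracket: 2^11 = 2048 < 2530 <= 2^12 = 4096
So ceil(log2(2530)) = 12

bits = ceil(log2(2530)) = ceil(11.3049) = 12 bits


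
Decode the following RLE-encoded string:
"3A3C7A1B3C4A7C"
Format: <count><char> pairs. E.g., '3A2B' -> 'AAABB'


Expanding each <count><char> pair:
  3A -> 'AAA'
  3C -> 'CCC'
  7A -> 'AAAAAAA'
  1B -> 'B'
  3C -> 'CCC'
  4A -> 'AAAA'
  7C -> 'CCCCCCC'

Decoded = AAACCCAAAAAAABCCCAAAACCCCCCC


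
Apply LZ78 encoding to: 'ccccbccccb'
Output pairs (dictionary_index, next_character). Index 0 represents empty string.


LZ78 encoding steps:
Dictionary: {0: ''}
Step 1: w='' (idx 0), next='c' -> output (0, 'c'), add 'c' as idx 1
Step 2: w='c' (idx 1), next='c' -> output (1, 'c'), add 'cc' as idx 2
Step 3: w='c' (idx 1), next='b' -> output (1, 'b'), add 'cb' as idx 3
Step 4: w='cc' (idx 2), next='c' -> output (2, 'c'), add 'ccc' as idx 4
Step 5: w='cb' (idx 3), end of input -> output (3, '')


Encoded: [(0, 'c'), (1, 'c'), (1, 'b'), (2, 'c'), (3, '')]


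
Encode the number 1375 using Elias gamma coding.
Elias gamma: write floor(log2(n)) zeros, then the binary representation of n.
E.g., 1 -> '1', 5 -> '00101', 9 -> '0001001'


num_bits = floor(log2(1375)) + 1 = 11
leading_zeros = num_bits - 1 = 10
binary(1375) = 10101011111

Elias gamma(1375) = '0000000000' + '10101011111' = 000000000010101011111 (21 bits)


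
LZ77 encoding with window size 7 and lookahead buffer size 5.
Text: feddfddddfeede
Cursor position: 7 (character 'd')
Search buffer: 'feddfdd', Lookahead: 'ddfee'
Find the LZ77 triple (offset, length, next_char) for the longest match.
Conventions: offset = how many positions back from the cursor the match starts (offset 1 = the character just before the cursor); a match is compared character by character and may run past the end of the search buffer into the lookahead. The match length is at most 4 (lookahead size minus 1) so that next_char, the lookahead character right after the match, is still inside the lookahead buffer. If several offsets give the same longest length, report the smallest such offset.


Try each offset into the search buffer:
  offset=1 (pos 6, char 'd'): match length 2
  offset=2 (pos 5, char 'd'): match length 2
  offset=3 (pos 4, char 'f'): match length 0
  offset=4 (pos 3, char 'd'): match length 1
  offset=5 (pos 2, char 'd'): match length 3
  offset=6 (pos 1, char 'e'): match length 0
  offset=7 (pos 0, char 'f'): match length 0
Longest match has length 3 at offset 5.
next_char = character at position 7 + 3 = 10 -> 'e'

Best match: offset=5, length=3 (matching 'ddf' starting at position 2)
LZ77 triple: (5, 3, 'e')


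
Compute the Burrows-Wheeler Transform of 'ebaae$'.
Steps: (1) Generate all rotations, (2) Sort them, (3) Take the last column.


Rotations (sorted):
  0: $ebaae -> last char: e
  1: aae$eb -> last char: b
  2: ae$eba -> last char: a
  3: baae$e -> last char: e
  4: e$ebaa -> last char: a
  5: ebaae$ -> last char: $


BWT = ebaea$


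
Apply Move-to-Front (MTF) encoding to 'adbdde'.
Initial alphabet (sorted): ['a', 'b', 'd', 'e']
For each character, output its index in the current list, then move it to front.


MTF encoding:
'a': index 0 in ['a', 'b', 'd', 'e'] -> ['a', 'b', 'd', 'e']
'd': index 2 in ['a', 'b', 'd', 'e'] -> ['d', 'a', 'b', 'e']
'b': index 2 in ['d', 'a', 'b', 'e'] -> ['b', 'd', 'a', 'e']
'd': index 1 in ['b', 'd', 'a', 'e'] -> ['d', 'b', 'a', 'e']
'd': index 0 in ['d', 'b', 'a', 'e'] -> ['d', 'b', 'a', 'e']
'e': index 3 in ['d', 'b', 'a', 'e'] -> ['e', 'd', 'b', 'a']


Output: [0, 2, 2, 1, 0, 3]


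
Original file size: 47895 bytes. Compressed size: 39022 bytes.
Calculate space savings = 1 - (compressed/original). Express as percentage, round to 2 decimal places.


ratio = compressed/original = 39022/47895 = 0.814741
savings = 1 - ratio = 1 - 0.814741 = 0.185259
as a percentage: 0.185259 * 100 = 18.53%

Space savings = 1 - 39022/47895 = 18.53%


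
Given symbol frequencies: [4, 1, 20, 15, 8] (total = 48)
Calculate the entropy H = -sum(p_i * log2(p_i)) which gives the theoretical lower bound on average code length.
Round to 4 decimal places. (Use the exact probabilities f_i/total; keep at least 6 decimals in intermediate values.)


Per-symbol terms -p_i * log2(p_i) with p_i = f_i/48:
  p = 4/48 = 0.083333: log2(p) = -3.584963, -p*log2(p) = 0.298747
  p = 1/48 = 0.020833: log2(p) = -5.584963, -p*log2(p) = 0.116353
  p = 20/48 = 0.416667: log2(p) = -1.263034, -p*log2(p) = 0.526264
  p = 15/48 = 0.312500: log2(p) = -1.678072, -p*log2(p) = 0.524397
  p = 8/48 = 0.166667: log2(p) = -2.584963, -p*log2(p) = 0.430827
H = 0.298747 + 0.116353 + 0.526264 + 0.524397 + 0.430827 = 1.896588

H = 1.8966 bits/symbol


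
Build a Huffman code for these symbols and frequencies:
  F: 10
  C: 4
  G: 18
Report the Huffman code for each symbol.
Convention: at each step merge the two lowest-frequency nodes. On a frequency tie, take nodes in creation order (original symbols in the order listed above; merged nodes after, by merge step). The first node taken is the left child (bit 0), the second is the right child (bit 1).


Huffman tree construction:
Step 1: Merge C(4) + F(10) = 14
Step 2: Merge (C+F)(14) + G(18) = 32
Read each symbol's code off the tree from the root (left child = 0, right child = 1).

Codes:
  F: 01 (length 2)
  C: 00 (length 2)
  G: 1 (length 1)
Average code length: 46/32 = 1.4375 bits/symbol


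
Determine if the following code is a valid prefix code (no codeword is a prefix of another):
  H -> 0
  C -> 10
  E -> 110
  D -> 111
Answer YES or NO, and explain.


Checking each pair (does one codeword prefix another?):
  H='0' vs C='10': no prefix
  H='0' vs E='110': no prefix
  H='0' vs D='111': no prefix
  C='10' vs H='0': no prefix
  C='10' vs E='110': no prefix
  C='10' vs D='111': no prefix
  E='110' vs H='0': no prefix
  E='110' vs C='10': no prefix
  E='110' vs D='111': no prefix
  D='111' vs H='0': no prefix
  D='111' vs C='10': no prefix
  D='111' vs E='110': no prefix
No violation found over all pairs.

YES -- this is a valid prefix code. No codeword is a prefix of any other codeword.


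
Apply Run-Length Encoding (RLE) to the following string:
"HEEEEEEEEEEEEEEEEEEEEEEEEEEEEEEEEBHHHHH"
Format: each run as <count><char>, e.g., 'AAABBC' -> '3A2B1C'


Scanning runs left to right:
  i=0: run of 'H' x 1 -> '1H'
  i=1: run of 'E' x 32 -> '32E'
  i=33: run of 'B' x 1 -> '1B'
  i=34: run of 'H' x 5 -> '5H'

RLE = 1H32E1B5H


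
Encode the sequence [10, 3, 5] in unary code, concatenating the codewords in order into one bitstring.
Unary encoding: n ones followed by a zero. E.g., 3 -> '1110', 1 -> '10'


Encode each number as n ones followed by a terminating 0:
  10 -> 11111111110 (11 bits)
  3 -> 1110 (4 bits)
  5 -> 111110 (6 bits)
Total length = 11 + 4 + 6 = 21 bits.

Unary([10, 3, 5]) = 111111111101110111110 (21 bits)


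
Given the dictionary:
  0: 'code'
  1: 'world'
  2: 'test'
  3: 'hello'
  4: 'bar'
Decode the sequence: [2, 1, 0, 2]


Look up each index in the dictionary:
  2 -> 'test'
  1 -> 'world'
  0 -> 'code'
  2 -> 'test'

Decoded: "test world code test"


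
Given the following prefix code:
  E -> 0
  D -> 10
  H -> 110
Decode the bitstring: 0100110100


Decoding step by step:
Bits 0 -> E
Bits 10 -> D
Bits 0 -> E
Bits 110 -> H
Bits 10 -> D
Bits 0 -> E


Decoded message: EDEHDE


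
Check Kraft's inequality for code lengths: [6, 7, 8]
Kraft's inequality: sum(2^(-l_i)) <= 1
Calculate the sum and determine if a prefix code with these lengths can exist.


Sum = 2^(-6) + 2^(-7) + 2^(-8)
    = 0.015625 + 0.0078125 + 0.00390625
    = 7/256 = 0.02734375
Since 0.02734375 <= 1, Kraft's inequality IS satisfied.
A prefix code with these lengths CAN exist.

Kraft sum = 0.02734375. Satisfied.


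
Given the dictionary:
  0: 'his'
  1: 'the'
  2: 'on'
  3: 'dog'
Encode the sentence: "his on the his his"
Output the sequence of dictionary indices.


Look up each word in the dictionary:
  'his' -> 0
  'on' -> 2
  'the' -> 1
  'his' -> 0
  'his' -> 0

Encoded: [0, 2, 1, 0, 0]


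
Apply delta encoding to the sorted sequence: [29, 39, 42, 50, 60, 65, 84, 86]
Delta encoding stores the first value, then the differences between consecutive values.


First value: 29
Deltas:
  39 - 29 = 10
  42 - 39 = 3
  50 - 42 = 8
  60 - 50 = 10
  65 - 60 = 5
  84 - 65 = 19
  86 - 84 = 2


Delta encoded: [29, 10, 3, 8, 10, 5, 19, 2]


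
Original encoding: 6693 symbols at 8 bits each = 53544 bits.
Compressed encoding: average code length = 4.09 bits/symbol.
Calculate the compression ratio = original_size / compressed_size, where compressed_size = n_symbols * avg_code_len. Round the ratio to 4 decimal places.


original_size = n_symbols * orig_bits = 6693 * 8 = 53544 bits
compressed_size = n_symbols * avg_code_len = 6693 * 4.09 = 27374.37 bits
ratio = original_size / compressed_size = 53544 / 27374.37 = 1.956

Compression ratio = 1.956


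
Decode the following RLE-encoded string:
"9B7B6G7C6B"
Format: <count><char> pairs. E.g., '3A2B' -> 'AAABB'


Expanding each <count><char> pair:
  9B -> 'BBBBBBBBB'
  7B -> 'BBBBBBB'
  6G -> 'GGGGGG'
  7C -> 'CCCCCCC'
  6B -> 'BBBBBB'

Decoded = BBBBBBBBBBBBBBBBGGGGGGCCCCCCCBBBBBB


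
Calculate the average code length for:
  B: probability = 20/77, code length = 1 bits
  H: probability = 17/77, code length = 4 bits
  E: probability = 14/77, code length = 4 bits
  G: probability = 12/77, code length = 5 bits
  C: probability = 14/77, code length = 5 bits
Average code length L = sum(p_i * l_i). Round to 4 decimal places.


Weighted contributions p_i * l_i:
  B: (20/77) * 1 = 20/77
  H: (17/77) * 4 = 68/77
  E: (14/77) * 4 = 56/77
  G: (12/77) * 5 = 60/77
  C: (14/77) * 5 = 70/77
Sum = (20 + 68 + 56 + 60 + 70)/77 = 274/77

L = 274/77 = 3.5584 bits/symbol


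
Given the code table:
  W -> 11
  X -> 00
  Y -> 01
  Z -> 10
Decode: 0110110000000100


Decoding:
01 -> Y
10 -> Z
11 -> W
00 -> X
00 -> X
00 -> X
01 -> Y
00 -> X


Result: YZWXXXYX


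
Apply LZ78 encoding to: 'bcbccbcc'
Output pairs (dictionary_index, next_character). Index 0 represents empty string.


LZ78 encoding steps:
Dictionary: {0: ''}
Step 1: w='' (idx 0), next='b' -> output (0, 'b'), add 'b' as idx 1
Step 2: w='' (idx 0), next='c' -> output (0, 'c'), add 'c' as idx 2
Step 3: w='b' (idx 1), next='c' -> output (1, 'c'), add 'bc' as idx 3
Step 4: w='c' (idx 2), next='b' -> output (2, 'b'), add 'cb' as idx 4
Step 5: w='c' (idx 2), next='c' -> output (2, 'c'), add 'cc' as idx 5


Encoded: [(0, 'b'), (0, 'c'), (1, 'c'), (2, 'b'), (2, 'c')]


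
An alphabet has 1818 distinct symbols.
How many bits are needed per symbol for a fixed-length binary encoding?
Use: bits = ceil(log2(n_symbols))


log2(1818) = 10.8281
Bracket: 2^10 = 1024 < 1818 <= 2^11 = 2048
So ceil(log2(1818)) = 11

bits = ceil(log2(1818)) = ceil(10.8281) = 11 bits


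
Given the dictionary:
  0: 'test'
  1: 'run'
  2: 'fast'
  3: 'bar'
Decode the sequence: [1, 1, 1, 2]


Look up each index in the dictionary:
  1 -> 'run'
  1 -> 'run'
  1 -> 'run'
  2 -> 'fast'

Decoded: "run run run fast"


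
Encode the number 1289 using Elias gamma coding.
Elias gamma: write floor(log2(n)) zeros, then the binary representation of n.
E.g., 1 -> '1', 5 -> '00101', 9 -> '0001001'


num_bits = floor(log2(1289)) + 1 = 11
leading_zeros = num_bits - 1 = 10
binary(1289) = 10100001001

Elias gamma(1289) = '0000000000' + '10100001001' = 000000000010100001001 (21 bits)


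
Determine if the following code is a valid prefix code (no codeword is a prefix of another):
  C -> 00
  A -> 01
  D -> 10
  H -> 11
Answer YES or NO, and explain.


Checking each pair (does one codeword prefix another?):
  C='00' vs A='01': no prefix
  C='00' vs D='10': no prefix
  C='00' vs H='11': no prefix
  A='01' vs C='00': no prefix
  A='01' vs D='10': no prefix
  A='01' vs H='11': no prefix
  D='10' vs C='00': no prefix
  D='10' vs A='01': no prefix
  D='10' vs H='11': no prefix
  H='11' vs C='00': no prefix
  H='11' vs A='01': no prefix
  H='11' vs D='10': no prefix
No violation found over all pairs.

YES -- this is a valid prefix code. No codeword is a prefix of any other codeword.


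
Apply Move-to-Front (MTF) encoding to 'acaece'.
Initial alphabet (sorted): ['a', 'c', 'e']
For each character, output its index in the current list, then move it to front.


MTF encoding:
'a': index 0 in ['a', 'c', 'e'] -> ['a', 'c', 'e']
'c': index 1 in ['a', 'c', 'e'] -> ['c', 'a', 'e']
'a': index 1 in ['c', 'a', 'e'] -> ['a', 'c', 'e']
'e': index 2 in ['a', 'c', 'e'] -> ['e', 'a', 'c']
'c': index 2 in ['e', 'a', 'c'] -> ['c', 'e', 'a']
'e': index 1 in ['c', 'e', 'a'] -> ['e', 'c', 'a']


Output: [0, 1, 1, 2, 2, 1]


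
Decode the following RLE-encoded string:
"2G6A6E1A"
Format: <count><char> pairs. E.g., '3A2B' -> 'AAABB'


Expanding each <count><char> pair:
  2G -> 'GG'
  6A -> 'AAAAAA'
  6E -> 'EEEEEE'
  1A -> 'A'

Decoded = GGAAAAAAEEEEEEA


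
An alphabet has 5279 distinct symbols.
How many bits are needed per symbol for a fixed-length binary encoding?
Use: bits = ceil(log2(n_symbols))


log2(5279) = 12.366
Bracket: 2^12 = 4096 < 5279 <= 2^13 = 8192
So ceil(log2(5279)) = 13

bits = ceil(log2(5279)) = ceil(12.366) = 13 bits


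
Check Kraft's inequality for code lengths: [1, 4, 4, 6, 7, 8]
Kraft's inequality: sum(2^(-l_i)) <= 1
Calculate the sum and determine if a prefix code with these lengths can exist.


Sum = 2^(-1) + 2^(-4) + 2^(-4) + 2^(-6) + 2^(-7) + 2^(-8)
    = 0.5 + 0.0625 + 0.0625 + 0.015625 + 0.0078125 + 0.00390625
    = 167/256 = 0.65234375
Since 0.65234375 <= 1, Kraft's inequality IS satisfied.
A prefix code with these lengths CAN exist.

Kraft sum = 0.65234375. Satisfied.


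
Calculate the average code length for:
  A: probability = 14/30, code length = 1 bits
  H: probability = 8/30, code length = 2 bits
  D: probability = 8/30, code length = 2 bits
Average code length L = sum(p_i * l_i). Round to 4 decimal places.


Weighted contributions p_i * l_i:
  A: (14/30) * 1 = 14/30
  H: (8/30) * 2 = 16/30
  D: (8/30) * 2 = 16/30
Sum = (14 + 16 + 16)/30 = 46/30

L = 46/30 = 1.5333 bits/symbol


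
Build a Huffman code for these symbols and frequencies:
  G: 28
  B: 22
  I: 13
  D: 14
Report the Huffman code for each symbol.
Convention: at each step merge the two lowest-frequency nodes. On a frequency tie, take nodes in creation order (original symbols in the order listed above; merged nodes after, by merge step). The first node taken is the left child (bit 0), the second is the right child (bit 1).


Huffman tree construction:
Step 1: Merge I(13) + D(14) = 27
Step 2: Merge B(22) + (I+D)(27) = 49
Step 3: Merge G(28) + (B+(I+D))(49) = 77
Read each symbol's code off the tree from the root (left child = 0, right child = 1).

Codes:
  G: 0 (length 1)
  B: 10 (length 2)
  I: 110 (length 3)
  D: 111 (length 3)
Average code length: 153/77 = 1.9870 bits/symbol


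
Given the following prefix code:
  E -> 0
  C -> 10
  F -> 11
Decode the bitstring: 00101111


Decoding step by step:
Bits 0 -> E
Bits 0 -> E
Bits 10 -> C
Bits 11 -> F
Bits 11 -> F


Decoded message: EECFF


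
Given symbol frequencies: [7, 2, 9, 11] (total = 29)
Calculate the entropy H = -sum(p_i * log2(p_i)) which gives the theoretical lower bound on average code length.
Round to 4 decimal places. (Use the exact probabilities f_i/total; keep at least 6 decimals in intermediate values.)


Per-symbol terms -p_i * log2(p_i) with p_i = f_i/29:
  p = 7/29 = 0.241379: log2(p) = -2.050626, -p*log2(p) = 0.494979
  p = 2/29 = 0.068966: log2(p) = -3.857981, -p*log2(p) = 0.266068
  p = 9/29 = 0.310345: log2(p) = -1.688056, -p*log2(p) = 0.523879
  p = 11/29 = 0.379310: log2(p) = -1.398549, -p*log2(p) = 0.530484
H = 0.494979 + 0.266068 + 0.523879 + 0.530484 = 1.815410

H = 1.8154 bits/symbol


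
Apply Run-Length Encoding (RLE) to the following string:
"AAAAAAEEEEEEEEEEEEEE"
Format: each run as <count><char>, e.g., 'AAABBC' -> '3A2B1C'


Scanning runs left to right:
  i=0: run of 'A' x 6 -> '6A'
  i=6: run of 'E' x 14 -> '14E'

RLE = 6A14E


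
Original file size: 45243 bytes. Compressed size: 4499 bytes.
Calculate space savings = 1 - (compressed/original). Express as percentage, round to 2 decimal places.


ratio = compressed/original = 4499/45243 = 0.099441
savings = 1 - ratio = 1 - 0.099441 = 0.900559
as a percentage: 0.900559 * 100 = 90.06%

Space savings = 1 - 4499/45243 = 90.06%


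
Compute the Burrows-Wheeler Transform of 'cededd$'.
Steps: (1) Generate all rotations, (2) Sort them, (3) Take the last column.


Rotations (sorted):
  0: $cededd -> last char: d
  1: cededd$ -> last char: $
  2: d$ceded -> last char: d
  3: dd$cede -> last char: e
  4: dedd$ce -> last char: e
  5: edd$ced -> last char: d
  6: ededd$c -> last char: c


BWT = d$deedc


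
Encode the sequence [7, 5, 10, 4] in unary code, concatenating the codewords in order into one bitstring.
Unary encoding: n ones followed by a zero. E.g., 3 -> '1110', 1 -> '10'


Encode each number as n ones followed by a terminating 0:
  7 -> 11111110 (8 bits)
  5 -> 111110 (6 bits)
  10 -> 11111111110 (11 bits)
  4 -> 11110 (5 bits)
Total length = 8 + 6 + 11 + 5 = 30 bits.

Unary([7, 5, 10, 4]) = 111111101111101111111111011110 (30 bits)


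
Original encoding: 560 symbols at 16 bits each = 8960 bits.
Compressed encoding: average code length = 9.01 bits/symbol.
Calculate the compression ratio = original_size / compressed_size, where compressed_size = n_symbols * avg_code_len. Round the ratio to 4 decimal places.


original_size = n_symbols * orig_bits = 560 * 16 = 8960 bits
compressed_size = n_symbols * avg_code_len = 560 * 9.01 = 5045.6 bits
ratio = original_size / compressed_size = 8960 / 5045.6 = 1.7758

Compression ratio = 1.7758


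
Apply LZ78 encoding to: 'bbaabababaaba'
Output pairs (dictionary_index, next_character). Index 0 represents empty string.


LZ78 encoding steps:
Dictionary: {0: ''}
Step 1: w='' (idx 0), next='b' -> output (0, 'b'), add 'b' as idx 1
Step 2: w='b' (idx 1), next='a' -> output (1, 'a'), add 'ba' as idx 2
Step 3: w='' (idx 0), next='a' -> output (0, 'a'), add 'a' as idx 3
Step 4: w='ba' (idx 2), next='b' -> output (2, 'b'), add 'bab' as idx 4
Step 5: w='a' (idx 3), next='b' -> output (3, 'b'), add 'ab' as idx 5
Step 6: w='a' (idx 3), next='a' -> output (3, 'a'), add 'aa' as idx 6
Step 7: w='ba' (idx 2), end of input -> output (2, '')


Encoded: [(0, 'b'), (1, 'a'), (0, 'a'), (2, 'b'), (3, 'b'), (3, 'a'), (2, '')]


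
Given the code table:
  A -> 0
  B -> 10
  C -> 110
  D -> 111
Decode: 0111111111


Decoding:
0 -> A
111 -> D
111 -> D
111 -> D


Result: ADDD


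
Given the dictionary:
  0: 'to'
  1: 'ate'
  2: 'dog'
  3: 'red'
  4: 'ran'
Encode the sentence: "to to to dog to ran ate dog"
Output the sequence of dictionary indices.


Look up each word in the dictionary:
  'to' -> 0
  'to' -> 0
  'to' -> 0
  'dog' -> 2
  'to' -> 0
  'ran' -> 4
  'ate' -> 1
  'dog' -> 2

Encoded: [0, 0, 0, 2, 0, 4, 1, 2]


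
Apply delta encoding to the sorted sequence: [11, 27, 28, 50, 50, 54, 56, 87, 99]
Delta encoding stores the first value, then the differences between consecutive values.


First value: 11
Deltas:
  27 - 11 = 16
  28 - 27 = 1
  50 - 28 = 22
  50 - 50 = 0
  54 - 50 = 4
  56 - 54 = 2
  87 - 56 = 31
  99 - 87 = 12


Delta encoded: [11, 16, 1, 22, 0, 4, 2, 31, 12]


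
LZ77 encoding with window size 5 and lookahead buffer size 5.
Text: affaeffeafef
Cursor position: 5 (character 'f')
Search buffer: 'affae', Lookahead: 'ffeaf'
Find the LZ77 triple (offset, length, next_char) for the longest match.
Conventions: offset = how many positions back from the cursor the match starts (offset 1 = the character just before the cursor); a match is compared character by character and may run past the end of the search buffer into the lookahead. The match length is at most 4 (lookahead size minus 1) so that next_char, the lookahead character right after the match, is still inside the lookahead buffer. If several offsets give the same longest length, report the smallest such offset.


Try each offset into the search buffer:
  offset=1 (pos 4, char 'e'): match length 0
  offset=2 (pos 3, char 'a'): match length 0
  offset=3 (pos 2, char 'f'): match length 1
  offset=4 (pos 1, char 'f'): match length 2
  offset=5 (pos 0, char 'a'): match length 0
Longest match has length 2 at offset 4.
next_char = character at position 5 + 2 = 7 -> 'e'

Best match: offset=4, length=2 (matching 'ff' starting at position 1)
LZ77 triple: (4, 2, 'e')


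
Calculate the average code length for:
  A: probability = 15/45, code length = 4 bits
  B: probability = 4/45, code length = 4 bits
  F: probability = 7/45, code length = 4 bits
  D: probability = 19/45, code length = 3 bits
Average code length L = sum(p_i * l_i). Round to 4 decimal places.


Weighted contributions p_i * l_i:
  A: (15/45) * 4 = 60/45
  B: (4/45) * 4 = 16/45
  F: (7/45) * 4 = 28/45
  D: (19/45) * 3 = 57/45
Sum = (60 + 16 + 28 + 57)/45 = 161/45

L = 161/45 = 3.5778 bits/symbol


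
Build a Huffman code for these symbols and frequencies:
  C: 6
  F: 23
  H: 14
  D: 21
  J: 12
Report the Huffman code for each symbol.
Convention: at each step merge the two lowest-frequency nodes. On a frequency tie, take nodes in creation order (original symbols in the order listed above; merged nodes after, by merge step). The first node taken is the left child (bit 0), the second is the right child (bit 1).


Huffman tree construction:
Step 1: Merge C(6) + J(12) = 18
Step 2: Merge H(14) + (C+J)(18) = 32
Step 3: Merge D(21) + F(23) = 44
Step 4: Merge (H+(C+J))(32) + (D+F)(44) = 76
Read each symbol's code off the tree from the root (left child = 0, right child = 1).

Codes:
  C: 010 (length 3)
  F: 11 (length 2)
  H: 00 (length 2)
  D: 10 (length 2)
  J: 011 (length 3)
Average code length: 170/76 = 2.2368 bits/symbol


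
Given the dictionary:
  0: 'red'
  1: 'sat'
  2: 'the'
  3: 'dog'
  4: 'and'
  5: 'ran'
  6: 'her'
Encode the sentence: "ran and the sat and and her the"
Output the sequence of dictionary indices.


Look up each word in the dictionary:
  'ran' -> 5
  'and' -> 4
  'the' -> 2
  'sat' -> 1
  'and' -> 4
  'and' -> 4
  'her' -> 6
  'the' -> 2

Encoded: [5, 4, 2, 1, 4, 4, 6, 2]


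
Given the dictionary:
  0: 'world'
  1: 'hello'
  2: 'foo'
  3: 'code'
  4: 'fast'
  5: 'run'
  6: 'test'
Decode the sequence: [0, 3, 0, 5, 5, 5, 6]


Look up each index in the dictionary:
  0 -> 'world'
  3 -> 'code'
  0 -> 'world'
  5 -> 'run'
  5 -> 'run'
  5 -> 'run'
  6 -> 'test'

Decoded: "world code world run run run test"


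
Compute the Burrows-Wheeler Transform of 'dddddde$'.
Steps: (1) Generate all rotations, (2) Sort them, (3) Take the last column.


Rotations (sorted):
  0: $dddddde -> last char: e
  1: dddddde$ -> last char: $
  2: ddddde$d -> last char: d
  3: dddde$dd -> last char: d
  4: ddde$ddd -> last char: d
  5: dde$dddd -> last char: d
  6: de$ddddd -> last char: d
  7: e$dddddd -> last char: d


BWT = e$dddddd


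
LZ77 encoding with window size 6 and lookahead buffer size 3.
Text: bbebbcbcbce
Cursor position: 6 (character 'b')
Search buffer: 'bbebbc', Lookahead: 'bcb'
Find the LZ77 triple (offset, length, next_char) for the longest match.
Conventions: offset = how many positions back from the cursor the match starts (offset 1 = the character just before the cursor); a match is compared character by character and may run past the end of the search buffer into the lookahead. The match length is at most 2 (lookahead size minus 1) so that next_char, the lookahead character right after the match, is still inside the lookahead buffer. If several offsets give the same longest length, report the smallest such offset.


Try each offset into the search buffer:
  offset=1 (pos 5, char 'c'): match length 0
  offset=2 (pos 4, char 'b'): match length 2
  offset=3 (pos 3, char 'b'): match length 1
  offset=4 (pos 2, char 'e'): match length 0
  offset=5 (pos 1, char 'b'): match length 1
  offset=6 (pos 0, char 'b'): match length 1
Longest match has length 2 at offset 2.
next_char = character at position 6 + 2 = 8 -> 'b'

Best match: offset=2, length=2 (matching 'bc' starting at position 4)
LZ77 triple: (2, 2, 'b')


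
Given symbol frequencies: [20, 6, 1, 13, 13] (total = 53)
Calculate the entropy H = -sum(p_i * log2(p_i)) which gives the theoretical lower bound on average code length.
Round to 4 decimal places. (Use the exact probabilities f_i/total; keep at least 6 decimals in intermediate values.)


Per-symbol terms -p_i * log2(p_i) with p_i = f_i/53:
  p = 20/53 = 0.377358: log2(p) = -1.405992, -p*log2(p) = 0.530563
  p = 6/53 = 0.113208: log2(p) = -3.142958, -p*log2(p) = 0.355807
  p = 1/53 = 0.018868: log2(p) = -5.727920, -p*log2(p) = 0.108074
  p = 13/53 = 0.245283: log2(p) = -2.027481, -p*log2(p) = 0.497307
  p = 13/53 = 0.245283: log2(p) = -2.027481, -p*log2(p) = 0.497307
H = 0.530563 + 0.355807 + 0.108074 + 0.497307 + 0.497307 = 1.989058

H = 1.9891 bits/symbol


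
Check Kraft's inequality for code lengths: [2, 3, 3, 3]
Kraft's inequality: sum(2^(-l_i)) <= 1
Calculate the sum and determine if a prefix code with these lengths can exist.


Sum = 2^(-2) + 2^(-3) + 2^(-3) + 2^(-3)
    = 0.25 + 0.125 + 0.125 + 0.125
    = 5/8 = 0.625
Since 0.625 <= 1, Kraft's inequality IS satisfied.
A prefix code with these lengths CAN exist.

Kraft sum = 0.625. Satisfied.


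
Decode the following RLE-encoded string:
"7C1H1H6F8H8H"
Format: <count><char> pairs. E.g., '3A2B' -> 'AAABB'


Expanding each <count><char> pair:
  7C -> 'CCCCCCC'
  1H -> 'H'
  1H -> 'H'
  6F -> 'FFFFFF'
  8H -> 'HHHHHHHH'
  8H -> 'HHHHHHHH'

Decoded = CCCCCCCHHFFFFFFHHHHHHHHHHHHHHHH


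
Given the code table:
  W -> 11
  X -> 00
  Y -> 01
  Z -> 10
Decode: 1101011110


Decoding:
11 -> W
01 -> Y
01 -> Y
11 -> W
10 -> Z


Result: WYYWZ


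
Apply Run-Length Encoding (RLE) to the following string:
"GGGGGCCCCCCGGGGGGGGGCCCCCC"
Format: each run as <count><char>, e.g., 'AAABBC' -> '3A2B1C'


Scanning runs left to right:
  i=0: run of 'G' x 5 -> '5G'
  i=5: run of 'C' x 6 -> '6C'
  i=11: run of 'G' x 9 -> '9G'
  i=20: run of 'C' x 6 -> '6C'

RLE = 5G6C9G6C


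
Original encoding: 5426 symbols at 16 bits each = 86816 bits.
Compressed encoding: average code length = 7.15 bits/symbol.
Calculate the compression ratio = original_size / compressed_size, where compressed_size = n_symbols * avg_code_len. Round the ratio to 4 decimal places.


original_size = n_symbols * orig_bits = 5426 * 16 = 86816 bits
compressed_size = n_symbols * avg_code_len = 5426 * 7.15 = 38795.9 bits
ratio = original_size / compressed_size = 86816 / 38795.9 = 2.2378

Compression ratio = 2.2378
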